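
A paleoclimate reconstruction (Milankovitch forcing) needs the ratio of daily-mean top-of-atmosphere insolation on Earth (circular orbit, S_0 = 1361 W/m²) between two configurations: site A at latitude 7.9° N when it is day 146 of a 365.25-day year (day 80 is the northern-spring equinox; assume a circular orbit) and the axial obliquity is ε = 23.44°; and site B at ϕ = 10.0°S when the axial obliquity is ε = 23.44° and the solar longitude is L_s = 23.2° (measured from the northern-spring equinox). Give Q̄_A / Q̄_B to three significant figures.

Q̄_A / Q̄_B ≈ 1.08

— Configuration A (ϕ=+7.9°):
Solar longitude: L_s = 360° × (146 − 80)/365.25 = 65.051°.
sin δ = sin 23.44° × sin 65.051° = 0.36067, so δ = +21.141°.
cos h₀ = −tan(+7.9°) tan(+21.141°) = -0.0537, h₀ = 1.6245 rad.
Bracket: h₀ sin ϕ sin δ + cos ϕ cos δ sin h₀ = 1.6245×0.13744×0.36067 + 0.99051×0.93269×0.99856 = 0.080527 + 0.922508 = 1.003035.
Q̄ = (S_0/π) × [bracket] = (1361/π) × 1.003035 = 434.53 W/m².
— Configuration B (ϕ=-10.0°):
Solar declination: sin δ = sin ε · sin L_s = sin 23.44° × sin 23.2° = 0.15671, so δ = +9.016°.
cos h₀ = −tan(-10.0°) tan(+9.016°) = 0.0280, h₀ = 1.5428 rad.
Bracket: h₀ sin ϕ sin δ + cos ϕ cos δ sin h₀ = 1.5428×-0.17365×0.15671 + 0.98481×0.98765×0.99961 = -0.041984 + 0.972268 = 0.930284.
Q̄ = (S_0/π) × [bracket] = (1361/π) × 0.930284 = 403.02 W/m².
Ratio Q̄_A / Q̄_B = 434.53 / 403.02 = 1.078.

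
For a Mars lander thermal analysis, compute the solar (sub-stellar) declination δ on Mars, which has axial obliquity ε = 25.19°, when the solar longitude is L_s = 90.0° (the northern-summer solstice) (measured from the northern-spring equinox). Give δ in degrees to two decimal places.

sin δ = sin ε · sin L_s = sin 25.19° × sin 90.0° = 0.425621.
δ = arcsin(0.425621) = +25.19°.

δ = +25.19°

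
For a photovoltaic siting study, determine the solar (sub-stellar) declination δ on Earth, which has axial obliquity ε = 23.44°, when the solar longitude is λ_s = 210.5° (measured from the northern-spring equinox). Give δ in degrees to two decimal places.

δ = -11.65°

sin δ = sin ε · sin λ_s = sin 23.44° × sin 210.5° = -0.201893.
δ = arcsin(-0.201893) = -11.65°.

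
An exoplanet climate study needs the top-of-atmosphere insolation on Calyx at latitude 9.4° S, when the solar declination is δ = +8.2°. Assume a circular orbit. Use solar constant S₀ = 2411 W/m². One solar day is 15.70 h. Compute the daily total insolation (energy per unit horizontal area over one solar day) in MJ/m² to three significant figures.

40.8 MJ/m²

cos H₀ = −tan(-9.4°) tan(+8.200°) = 0.0239, H₀ = 1.5469 rad.
Bracket: H₀ sin φ sin δ + cos φ cos δ sin H₀ = 1.5469×-0.16333×0.14263 + 0.98657×0.98978×0.99972 = -0.036036 + 0.976214 = 0.940178.
Q̄ = (S₀/π) × [bracket] = (2411/π) × 0.940178 = 721.54 W/m².
Daily total = Q̄ × 15.70 h × 3600 s/h = 721.54 × 15.70 × 3600 / 10⁶ = 40.78 MJ/m².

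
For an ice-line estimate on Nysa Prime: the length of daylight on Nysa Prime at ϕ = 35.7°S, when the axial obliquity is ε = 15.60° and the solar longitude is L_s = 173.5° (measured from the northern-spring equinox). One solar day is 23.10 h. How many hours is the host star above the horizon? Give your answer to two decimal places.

Solar declination: sin δ = sin ε · sin L_s = sin 15.60° × sin 173.5° = 0.03044, so δ = +1.745°.
cos h₀ = −tan ϕ · tan δ = −tan(-35.7°) × tan(+1.745°) = 0.0219, so h₀ = 1.5489 rad = 88.75°.
Daylight = 2h₀/(2π) × 23.10 h = (1.5489/π) × 23.10 = 11.39 h.

11.39 h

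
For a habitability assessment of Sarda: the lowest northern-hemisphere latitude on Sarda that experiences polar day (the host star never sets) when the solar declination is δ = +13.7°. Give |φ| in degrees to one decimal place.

Polar day requires cos H₀ = −tan φ tan δ ≤ −1, i.e. tan φ tan δ ≥ 1.
The boundary is |tan φ| · |tan δ| = 1, so |φ| = 90° − |δ| = 90° − 13.7° = 76.3° in the northern hemisphere.

|φ| = 76.3°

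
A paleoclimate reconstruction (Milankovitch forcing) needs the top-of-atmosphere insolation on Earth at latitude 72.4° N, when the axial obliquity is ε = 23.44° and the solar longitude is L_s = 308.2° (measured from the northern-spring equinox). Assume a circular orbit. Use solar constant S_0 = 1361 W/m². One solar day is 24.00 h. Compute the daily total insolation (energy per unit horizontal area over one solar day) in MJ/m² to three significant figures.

0.00 MJ/m²

Solar declination: sin δ = sin ε · sin L_s = sin 23.44° × sin 308.2° = -0.31260, so δ = -18.216°.
cos h₀ = −tan(+72.4°) tan(-18.216°) = 1.0374 ≥ 1 ⇒ polar night, h₀ = 0 and Q̄ = 0.
Daily total = Q̄ × 24.00 h × 3600 s/h = 0.00 MJ/m².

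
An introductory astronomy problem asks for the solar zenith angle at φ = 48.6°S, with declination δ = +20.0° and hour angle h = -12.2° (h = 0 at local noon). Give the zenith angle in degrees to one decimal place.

cos θ_z = sin φ sin δ + cos φ cos δ cos h = -0.256553 + 0.607395 = 0.350842.
θ_z = arccos(0.350842) = 69.5°.

θ_z = 69.5°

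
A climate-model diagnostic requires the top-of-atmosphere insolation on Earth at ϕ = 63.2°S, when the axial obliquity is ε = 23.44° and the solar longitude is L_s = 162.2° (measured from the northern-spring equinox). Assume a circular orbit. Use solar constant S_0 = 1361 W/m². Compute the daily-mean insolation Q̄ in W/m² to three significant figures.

Solar declination: sin δ = sin ε · sin L_s = sin 23.44° × sin 162.2° = 0.12160, so δ = +6.985°.
cos h₀ = −tan(-63.2°) tan(+6.985°) = 0.2425, h₀ = 1.3258 rad.
Bracket: h₀ sin ϕ sin δ + cos ϕ cos δ sin h₀ = 1.3258×-0.89259×0.12160 + 0.45088×0.99258×0.97014 = -0.143901 + 0.434171 = 0.290270.
Q̄ = (S_0/π) × [bracket] = (1361/π) × 0.290270 = 125.8 W/m².

Q̄ ≈ 126 W/m²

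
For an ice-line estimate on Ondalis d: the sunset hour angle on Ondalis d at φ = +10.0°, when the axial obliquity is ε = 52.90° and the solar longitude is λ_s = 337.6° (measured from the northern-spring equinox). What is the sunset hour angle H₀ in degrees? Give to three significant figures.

Solar declination: sin δ = sin ε · sin λ_s = sin 52.90° × sin 337.6° = -0.30394, so δ = -17.694°.
cos H₀ = −tan φ · tan δ = −tan(+10.0°) × tan(-17.694°) = 0.0563, so H₀ = 1.5145 rad = 86.78°.

H₀ = 86.8°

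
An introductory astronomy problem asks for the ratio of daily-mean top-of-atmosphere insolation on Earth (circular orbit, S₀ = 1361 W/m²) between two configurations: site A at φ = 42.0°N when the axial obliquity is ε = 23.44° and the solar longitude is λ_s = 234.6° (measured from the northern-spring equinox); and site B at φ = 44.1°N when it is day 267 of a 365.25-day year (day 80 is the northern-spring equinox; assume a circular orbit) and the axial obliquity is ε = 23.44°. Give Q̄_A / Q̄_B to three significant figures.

— Configuration A (φ=+42.0°):
Solar declination: sin δ = sin ε · sin λ_s = sin 23.44° × sin 234.6° = -0.32425, so δ = -18.920°.
cos H₀ = −tan(+42.0°) tan(-18.920°) = 0.3086, H₀ = 1.2570 rad.
Bracket: H₀ sin φ sin δ + cos φ cos δ sin H₀ = 1.2570×0.66913×-0.32425 + 0.74314×0.94597×0.95118 = -0.272726 + 0.668668 = 0.395942.
Q̄ = (S₀/π) × [bracket] = (1361/π) × 0.395942 = 171.53 W/m².
— Configuration B (φ=+44.1°):
Solar longitude: λ_s = 360° × (267 − 80)/365.25 = 184.312°.
sin δ = sin 23.44° × sin 184.312° = -0.02991, so δ = -1.714°.
cos H₀ = −tan(+44.1°) tan(-1.714°) = 0.0290, H₀ = 1.5418 rad.
Bracket: H₀ sin φ sin δ + cos φ cos δ sin H₀ = 1.5418×0.69591×-0.02991 + 0.71813×0.99955×0.99958 = -0.032092 + 0.717505 = 0.685413.
Q̄ = (S₀/π) × [bracket] = (1361/π) × 0.685413 = 296.93 W/m².
Ratio Q̄_A / Q̄_B = 171.53 / 296.93 = 0.5777.

Q̄_A / Q̄_B ≈ 0.578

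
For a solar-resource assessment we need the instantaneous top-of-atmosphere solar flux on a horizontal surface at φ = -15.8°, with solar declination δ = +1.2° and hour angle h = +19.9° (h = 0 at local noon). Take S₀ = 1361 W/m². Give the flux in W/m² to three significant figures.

1.22e+03 W/m²

cos θ_z = sin φ sin δ + cos φ cos δ cos h = -0.005702 + 0.904564 = 0.898862.
Flux = S₀ · cos θ_z = 1361 × 0.898862 = 1223 W/m².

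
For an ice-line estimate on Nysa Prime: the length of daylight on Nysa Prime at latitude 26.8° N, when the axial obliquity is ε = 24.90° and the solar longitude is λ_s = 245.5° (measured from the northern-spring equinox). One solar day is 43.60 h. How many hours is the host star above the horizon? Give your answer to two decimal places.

18.87 h

Solar declination: sin δ = sin ε · sin λ_s = sin 24.90° × sin 245.5° = -0.38313, so δ = -22.527°.
cos H₀ = −tan φ · tan δ = −tan(+26.8°) × tan(-22.527°) = 0.2095, so H₀ = 1.3597 rad = 77.91°.
Daylight = 2H₀/(2π) × 43.60 h = (1.3597/π) × 43.60 = 18.87 h.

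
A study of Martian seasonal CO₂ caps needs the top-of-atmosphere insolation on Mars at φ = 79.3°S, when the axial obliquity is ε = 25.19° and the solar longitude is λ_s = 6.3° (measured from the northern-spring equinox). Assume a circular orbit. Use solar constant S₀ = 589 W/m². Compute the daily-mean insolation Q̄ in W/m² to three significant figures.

Solar declination: sin δ = sin ε · sin λ_s = sin 25.19° × sin 6.3° = 0.04671, so δ = +2.677°.
cos H₀ = −tan(-79.3°) tan(+2.677°) = 0.2475, H₀ = 1.3207 rad.
Bracket: H₀ sin φ sin δ + cos φ cos δ sin H₀ = 1.3207×-0.98261×0.04671 + 0.18567×0.99891×0.96890 = -0.060617 + 0.179700 = 0.119083.
Q̄ = (S₀/π) × [bracket] = (589/π) × 0.119083 = 22.33 W/m².

Q̄ ≈ 22.3 W/m²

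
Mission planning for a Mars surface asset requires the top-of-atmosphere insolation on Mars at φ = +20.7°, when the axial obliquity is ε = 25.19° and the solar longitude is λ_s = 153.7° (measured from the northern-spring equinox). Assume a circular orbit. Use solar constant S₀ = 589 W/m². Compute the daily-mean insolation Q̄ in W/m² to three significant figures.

Q̄ ≈ 192 W/m²

Solar declination: sin δ = sin ε · sin λ_s = sin 25.19° × sin 153.7° = 0.18858, so δ = +10.870°.
cos H₀ = −tan(+20.7°) tan(+10.870°) = -0.0726, H₀ = 1.6434 rad.
Bracket: H₀ sin φ sin δ + cos φ cos δ sin H₀ = 1.6434×0.35347×0.18858 + 0.93544×0.98206×0.99736 = 0.109545 + 0.916233 = 1.025778.
Q̄ = (S₀/π) × [bracket] = (589/π) × 1.025778 = 192.3 W/m².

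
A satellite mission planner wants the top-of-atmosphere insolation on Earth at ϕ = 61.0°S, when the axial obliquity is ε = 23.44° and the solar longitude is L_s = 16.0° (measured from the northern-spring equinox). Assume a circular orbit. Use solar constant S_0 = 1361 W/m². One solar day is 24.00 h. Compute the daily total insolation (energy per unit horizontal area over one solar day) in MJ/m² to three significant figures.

12.8 MJ/m²

Solar declination: sin δ = sin ε · sin L_s = sin 23.44° × sin 16.0° = 0.10965, so δ = +6.295°.
cos h₀ = −tan(-61.0°) tan(+6.295°) = 0.1990, h₀ = 1.3705 rad.
Bracket: h₀ sin ϕ sin δ + cos ϕ cos δ sin h₀ = 1.3705×-0.87462×0.10965 + 0.48481×0.99397×0.98000 = -0.131434 + 0.472249 = 0.340815.
Q̄ = (S_0/π) × [bracket] = (1361/π) × 0.340815 = 147.65 W/m².
Daily total = Q̄ × 24.00 h × 3600 s/h = 147.65 × 24.00 × 3600 / 10⁶ = 12.76 MJ/m².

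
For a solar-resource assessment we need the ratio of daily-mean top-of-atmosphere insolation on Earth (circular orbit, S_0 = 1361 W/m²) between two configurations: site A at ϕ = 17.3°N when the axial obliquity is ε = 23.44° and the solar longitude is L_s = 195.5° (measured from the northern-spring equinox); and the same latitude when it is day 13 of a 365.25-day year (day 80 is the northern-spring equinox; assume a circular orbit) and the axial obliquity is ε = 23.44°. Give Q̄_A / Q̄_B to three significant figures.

Q̄_A / Q̄_B ≈ 1.24

— Configuration A (ϕ=+17.3°):
Solar declination: sin δ = sin ε · sin L_s = sin 23.44° × sin 195.5° = -0.10630, so δ = -6.102°.
cos h₀ = −tan(+17.3°) tan(-6.102°) = 0.0333, h₀ = 1.5375 rad.
Bracket: h₀ sin ϕ sin δ + cos ϕ cos δ sin h₀ = 1.5375×0.29737×-0.10630 + 0.95476×0.99433×0.99945 = -0.048601 + 0.948824 = 0.900223.
Q̄ = (S_0/π) × [bracket] = (1361/π) × 0.900223 = 389.99 W/m².
— Configuration B (ϕ=+17.3°):
Solar longitude: L_s = 360° × (13 − 80)/365.25 = -66.037°, i.e. -66.037° + 360° = 293.963°.
sin δ = sin 23.44° × sin 293.963° = -0.36350, so δ = -21.315°.
cos h₀ = −tan(+17.3°) tan(-21.315°) = 0.1215, h₀ = 1.4490 rad.
Bracket: h₀ sin ϕ sin δ + cos ϕ cos δ sin h₀ = 1.4490×0.29737×-0.36350 + 0.95476×0.93159×0.99259 = -0.156628 + 0.882854 = 0.726226.
Q̄ = (S_0/π) × [bracket] = (1361/π) × 0.726226 = 314.62 W/m².
Ratio Q̄_A / Q̄_B = 389.99 / 314.62 = 1.240.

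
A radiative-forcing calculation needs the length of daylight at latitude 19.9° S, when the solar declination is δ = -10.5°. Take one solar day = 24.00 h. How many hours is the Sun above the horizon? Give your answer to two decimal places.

cos h₀ = −tan ϕ · tan δ = −tan(-19.9°) × tan(-10.500°) = -0.0671, so h₀ = 1.6379 rad = 93.85°.
Daylight = 2h₀/(2π) × 24.00 h = (1.6379/π) × 24.00 = 12.51 h.

12.51 h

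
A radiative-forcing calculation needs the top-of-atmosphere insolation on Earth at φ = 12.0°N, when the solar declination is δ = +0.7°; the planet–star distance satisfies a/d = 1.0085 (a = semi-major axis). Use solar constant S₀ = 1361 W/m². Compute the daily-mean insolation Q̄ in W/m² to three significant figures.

Q̄ ≈ 433 W/m²

cos H₀ = −tan(+12.0°) tan(+0.700°) = -0.0026, H₀ = 1.5734 rad.
Bracket: H₀ sin φ sin δ + cos φ cos δ sin H₀ = 1.5734×0.20791×0.01222 + 0.97815×0.99993×1.00000 = 0.003997 + 0.978082 = 0.982079.
Inverse-square distance factor (a/d)² = 1.0085² = 1.017072.
Q̄ = (S₀/π) × 1.017072 × [bracket] = (1361/π) × 1.017072 × 0.982079 = 432.7 W/m².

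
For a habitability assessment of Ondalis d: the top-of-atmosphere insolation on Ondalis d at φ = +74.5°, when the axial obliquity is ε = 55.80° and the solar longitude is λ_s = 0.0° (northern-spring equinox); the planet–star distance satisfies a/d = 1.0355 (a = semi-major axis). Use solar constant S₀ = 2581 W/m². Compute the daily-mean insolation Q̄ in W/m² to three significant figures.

Q̄ ≈ 235 W/m²

Solar declination: sin δ = sin ε · sin λ_s = sin 55.80° × sin 0.0° = 0.00000, so δ = +0.000°.
cos H₀ = −tan(+74.5°) tan(+0.000°) = -0.0000, H₀ = 1.5708 rad.
Bracket: H₀ sin φ sin δ + cos φ cos δ sin H₀ = 1.5708×0.96363×0.00000 + 0.26724×1.00000×1.00000 = 0.000000 + 0.267240 = 0.267240.
Inverse-square distance factor (a/d)² = 1.0355² = 1.072260.
Q̄ = (S₀/π) × 1.072260 × [bracket] = (2581/π) × 1.072260 × 0.267240 = 235.4 W/m².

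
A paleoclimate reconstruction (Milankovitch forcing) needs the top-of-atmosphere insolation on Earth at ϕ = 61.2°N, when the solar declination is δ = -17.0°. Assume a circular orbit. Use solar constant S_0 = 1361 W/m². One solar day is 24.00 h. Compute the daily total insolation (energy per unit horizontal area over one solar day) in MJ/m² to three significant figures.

4.92 MJ/m²

cos h₀ = −tan(+61.2°) tan(-17.000°) = 0.5561, h₀ = 0.9811 rad.
Bracket: h₀ sin ϕ sin δ + cos ϕ cos δ sin h₀ = 0.9811×0.87631×-0.29237 + 0.48175×0.95630×0.83110 = -0.251364 + 0.382886 = 0.131522.
Q̄ = (S_0/π) × [bracket] = (1361/π) × 0.131522 = 56.978 W/m².
Daily total = Q̄ × 24.00 h × 3600 s/h = 56.978 × 24.00 × 3600 / 10⁶ = 4.923 MJ/m².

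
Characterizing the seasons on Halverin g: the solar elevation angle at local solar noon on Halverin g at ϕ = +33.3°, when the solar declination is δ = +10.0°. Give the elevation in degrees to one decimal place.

66.7°

At local noon the hour angle is zero, so the zenith angle equals |ϕ − δ| = |+33.3° − (+10.000°)| = 23.300°.
Elevation = 90° − 23.300° = 66.7°.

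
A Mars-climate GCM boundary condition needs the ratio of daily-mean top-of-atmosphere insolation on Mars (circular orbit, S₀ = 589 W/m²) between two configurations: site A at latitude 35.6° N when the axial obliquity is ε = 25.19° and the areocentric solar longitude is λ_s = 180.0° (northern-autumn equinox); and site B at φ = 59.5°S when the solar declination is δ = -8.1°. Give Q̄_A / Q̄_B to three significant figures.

— Configuration A (φ=+35.6°):
sin δ = sin 25.19° × sin 180.0° = 0.00000, so δ = +0.000°.
cos H₀ = −tan(+35.6°) tan(+0.000°) = -0.0000, H₀ = 1.5708 rad.
Bracket: H₀ sin φ sin δ + cos φ cos δ sin H₀ = 1.5708×0.58212×0.00000 + 0.81310×1.00000×1.00000 = 0.000000 + 0.813100 = 0.813100.
Q̄ = (S₀/π) × [bracket] = (589/π) × 0.813100 = 152.44 W/m².
— Configuration B (φ=-59.5°):
cos H₀ = −tan(-59.5°) tan(-8.100°) = -0.2416, H₀ = 1.8148 rad.
Bracket: H₀ sin φ sin δ + cos φ cos δ sin H₀ = 1.8148×-0.86163×-0.14090 + 0.50754×0.99002×0.97037 = 0.220323 + 0.487586 = 0.707909.
Q̄ = (S₀/π) × [bracket] = (589/π) × 0.707909 = 132.72 W/m².
Ratio Q̄_A / Q̄_B = 152.44 / 132.72 = 1.149.

Q̄_A / Q̄_B ≈ 1.15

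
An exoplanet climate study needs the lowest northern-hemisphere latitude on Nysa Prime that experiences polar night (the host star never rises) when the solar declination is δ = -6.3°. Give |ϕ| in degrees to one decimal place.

|ϕ| = 83.7°

Polar night requires cos h₀ = −tan ϕ tan δ ≥ 1, i.e. tan ϕ tan δ ≤ −1.
The boundary is |tan ϕ| · |tan δ| = 1, so |ϕ| = 90° − |δ| = 90° − 6.3° = 83.7° in the northern hemisphere.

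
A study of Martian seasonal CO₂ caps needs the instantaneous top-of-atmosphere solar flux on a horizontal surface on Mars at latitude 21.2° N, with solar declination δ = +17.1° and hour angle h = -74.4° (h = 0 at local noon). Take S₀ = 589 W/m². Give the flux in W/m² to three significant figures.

cos θ_z = sin φ sin δ + cos φ cos δ cos h = 0.106332 + 0.239637 = 0.345969.
Flux = S₀ · cos θ_z = 589 × 0.345969 = 203.8 W/m².

204 W/m²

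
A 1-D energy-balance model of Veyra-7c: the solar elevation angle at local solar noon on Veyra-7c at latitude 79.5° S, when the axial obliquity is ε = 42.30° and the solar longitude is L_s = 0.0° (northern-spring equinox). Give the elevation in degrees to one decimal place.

10.5°

Solar declination: sin δ = sin ε · sin L_s = sin 42.30° × sin 0.0° = 0.00000, so δ = +0.000°.
At local noon the hour angle is zero, so the zenith angle equals |ϕ − δ| = |-79.5° − (+0.000°)| = 79.500°.
Elevation = 90° − 79.500° = 10.5°.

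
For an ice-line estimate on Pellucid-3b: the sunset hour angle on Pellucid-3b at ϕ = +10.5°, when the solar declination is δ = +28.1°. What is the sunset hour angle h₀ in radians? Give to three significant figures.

cos h₀ = −tan ϕ · tan δ = −tan(+10.5°) × tan(+28.100°) = -0.0990, so h₀ = 1.6699 rad = 95.68°.

h₀ = 1.67 rad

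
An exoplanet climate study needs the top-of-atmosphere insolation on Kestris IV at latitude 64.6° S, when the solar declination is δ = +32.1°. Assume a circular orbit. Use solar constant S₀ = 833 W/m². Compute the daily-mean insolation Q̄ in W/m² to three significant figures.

cos H₀ = −tan(-64.6°) tan(+32.100°) = 1.3211 ≥ 1 ⇒ polar night, H₀ = 0 and Q̄ = 0.

Q̄ ≈ 0.00 W/m²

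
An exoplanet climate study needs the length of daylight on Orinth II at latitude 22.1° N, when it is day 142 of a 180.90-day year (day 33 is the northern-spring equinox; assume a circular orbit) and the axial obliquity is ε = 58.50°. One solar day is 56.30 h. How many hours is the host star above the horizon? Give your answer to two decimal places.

Solar longitude: λ_s = 360° × (142 − 33)/180.90 = 216.915°.
sin δ = sin 58.50° × sin 216.915° = -0.51213, so δ = -30.806°.
cos H₀ = −tan φ · tan δ = −tan(+22.1°) × tan(-30.806°) = 0.2421, so H₀ = 1.3263 rad = 75.99°.
Daylight = 2H₀/(2π) × 56.30 h = (1.3263/π) × 56.30 = 23.77 h.

23.77 h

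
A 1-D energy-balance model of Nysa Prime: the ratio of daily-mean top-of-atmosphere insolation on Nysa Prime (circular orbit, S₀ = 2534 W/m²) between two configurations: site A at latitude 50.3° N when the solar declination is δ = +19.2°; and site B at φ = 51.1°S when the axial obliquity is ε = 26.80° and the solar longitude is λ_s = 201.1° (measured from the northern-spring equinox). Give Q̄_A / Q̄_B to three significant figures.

Q̄_A / Q̄_B ≈ 1.27

— Configuration A (φ=+50.3°):
cos H₀ = −tan(+50.3°) tan(+19.200°) = -0.4195, H₀ = 2.0036 rad.
Bracket: H₀ sin φ sin δ + cos φ cos δ sin H₀ = 2.0036×0.76940×0.32887 + 0.63877×0.94438×0.90778 = 0.506976 + 0.547611 = 1.054587.
Q̄ = (S₀/π) × [bracket] = (2534/π) × 1.054587 = 850.63 W/m².
— Configuration B (φ=-51.1°):
Solar declination: sin δ = sin ε · sin λ_s = sin 26.80° × sin 201.1° = -0.16231, so δ = -9.341°.
cos H₀ = −tan(-51.1°) tan(-9.341°) = -0.2039, H₀ = 1.7761 rad.
Bracket: H₀ sin φ sin δ + cos φ cos δ sin H₀ = 1.7761×-0.77824×-0.16231 + 0.62796×0.98674×0.97900 = 0.224350 + 0.606621 = 0.830971.
Q̄ = (S₀/π) × [bracket] = (2534/π) × 0.830971 = 670.26 W/m².
Ratio Q̄_A / Q̄_B = 850.63 / 670.26 = 1.269.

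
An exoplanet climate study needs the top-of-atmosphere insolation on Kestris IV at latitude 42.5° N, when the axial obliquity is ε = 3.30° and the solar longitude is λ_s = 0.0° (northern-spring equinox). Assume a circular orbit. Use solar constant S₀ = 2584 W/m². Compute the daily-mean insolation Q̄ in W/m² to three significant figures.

Q̄ ≈ 606 W/m²

Solar declination: sin δ = sin ε · sin λ_s = sin 3.30° × sin 0.0° = 0.00000, so δ = +0.000°.
cos H₀ = −tan(+42.5°) tan(+0.000°) = -0.0000, H₀ = 1.5708 rad.
Bracket: H₀ sin φ sin δ + cos φ cos δ sin H₀ = 1.5708×0.67559×0.00000 + 0.73728×1.00000×1.00000 = 0.000000 + 0.737280 = 0.737280.
Q̄ = (S₀/π) × [bracket] = (2584/π) × 0.737280 = 606.4 W/m².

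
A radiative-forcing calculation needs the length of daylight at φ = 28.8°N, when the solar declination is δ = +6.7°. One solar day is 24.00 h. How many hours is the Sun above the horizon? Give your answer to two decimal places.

cos H₀ = −tan φ · tan δ = −tan(+28.8°) × tan(+6.700°) = -0.0646, so H₀ = 1.6354 rad = 93.70°.
Daylight = 2H₀/(2π) × 24.00 h = (1.6354/π) × 24.00 = 12.49 h.

12.49 h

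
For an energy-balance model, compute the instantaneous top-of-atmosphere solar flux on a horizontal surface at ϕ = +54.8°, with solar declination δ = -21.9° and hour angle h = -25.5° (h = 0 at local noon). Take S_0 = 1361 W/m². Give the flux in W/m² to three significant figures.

cos θ_z = sin ϕ sin δ + cos ϕ cos δ cos h = -0.304785 + 0.482734 = 0.177949.
Flux = S_0 · cos θ_z = 1361 × 0.177949 = 242.2 W/m².

242 W/m²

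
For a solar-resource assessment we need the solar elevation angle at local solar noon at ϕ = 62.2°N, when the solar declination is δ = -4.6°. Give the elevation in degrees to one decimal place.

23.2°

At local noon the hour angle is zero, so the zenith angle equals |ϕ − δ| = |+62.2° − (-4.600°)| = 66.800°.
Elevation = 90° − 66.800° = 23.2°.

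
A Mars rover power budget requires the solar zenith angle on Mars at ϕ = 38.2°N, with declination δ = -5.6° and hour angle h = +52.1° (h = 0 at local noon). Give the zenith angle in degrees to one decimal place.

cos θ_z = sin ϕ sin δ + cos ϕ cos δ cos h = -0.060346 + 0.480436 = 0.420090.
θ_z = arccos(0.420090) = 65.2°.

θ_z = 65.2°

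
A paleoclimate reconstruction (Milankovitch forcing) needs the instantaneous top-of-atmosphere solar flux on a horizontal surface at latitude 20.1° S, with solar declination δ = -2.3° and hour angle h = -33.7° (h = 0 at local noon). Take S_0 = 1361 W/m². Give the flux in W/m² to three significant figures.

cos θ_z = sin ϕ sin δ + cos ϕ cos δ cos h = 0.013792 + 0.780654 = 0.794446.
Flux = S_0 · cos θ_z = 1361 × 0.794446 = 1081 W/m².

1.08e+03 W/m²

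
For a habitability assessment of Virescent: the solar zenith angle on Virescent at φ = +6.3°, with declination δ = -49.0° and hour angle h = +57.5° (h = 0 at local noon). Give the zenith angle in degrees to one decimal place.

θ_z = 74.5°

cos θ_z = sin φ sin δ + cos φ cos δ cos h = -0.082818 + 0.350371 = 0.267553.
θ_z = arccos(0.267553) = 74.5°.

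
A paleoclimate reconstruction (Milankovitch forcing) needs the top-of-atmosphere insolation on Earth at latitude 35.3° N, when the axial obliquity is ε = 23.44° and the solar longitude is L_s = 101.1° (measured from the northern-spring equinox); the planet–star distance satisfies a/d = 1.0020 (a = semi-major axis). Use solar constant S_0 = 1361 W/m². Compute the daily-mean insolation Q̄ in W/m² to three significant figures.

Solar declination: sin δ = sin ε · sin L_s = sin 23.44° × sin 101.1° = 0.39035, so δ = +22.976°.
cos h₀ = −tan(+35.3°) tan(+22.976°) = -0.3002, h₀ = 1.8757 rad.
Bracket: h₀ sin ϕ sin δ + cos ϕ cos δ sin h₀ = 1.8757×0.57786×0.39035 + 0.81614×0.92067×0.95388 = 0.423097 + 0.716741 = 1.139838.
Inverse-square distance factor (a/d)² = 1.0020² = 1.004004.
Q̄ = (S_0/π) × 1.004004 × [bracket] = (1361/π) × 1.004004 × 1.139838 = 495.8 W/m².

Q̄ ≈ 496 W/m²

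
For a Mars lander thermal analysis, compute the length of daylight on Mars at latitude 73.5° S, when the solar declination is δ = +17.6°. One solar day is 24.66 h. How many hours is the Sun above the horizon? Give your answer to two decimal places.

cos h₀ = −tan ϕ · tan δ = 1.0709 ≥ 1, so the Sun never rises (polar night) and h₀ = 0.
Daylight = 2h₀/(2π) × 24.66 h = (0.0000/π) × 24.66 = 0.00 h.

0.00 h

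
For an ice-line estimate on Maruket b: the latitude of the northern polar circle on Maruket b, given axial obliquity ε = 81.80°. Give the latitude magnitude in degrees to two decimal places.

8.20°

The polar circle is the lowest latitude that experiences at least one full rotation of continuous daylight at the northern-summer solstice; it lies at |ϕ| = 90° − ε = 90° − 81.80° = 8.20°.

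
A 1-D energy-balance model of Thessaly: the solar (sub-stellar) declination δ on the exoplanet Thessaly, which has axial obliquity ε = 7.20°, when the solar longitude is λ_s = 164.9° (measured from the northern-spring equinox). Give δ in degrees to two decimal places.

sin δ = sin ε · sin λ_s = sin 7.20° × sin 164.9° = 0.032650.
δ = arcsin(0.032650) = +1.87°.

δ = +1.87°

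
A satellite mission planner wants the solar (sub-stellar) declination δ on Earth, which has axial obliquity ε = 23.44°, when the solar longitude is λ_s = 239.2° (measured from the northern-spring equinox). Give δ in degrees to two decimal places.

δ = -19.98°

sin δ = sin ε · sin λ_s = sin 23.44° × sin 239.2° = -0.341684.
δ = arcsin(-0.341684) = -19.98°.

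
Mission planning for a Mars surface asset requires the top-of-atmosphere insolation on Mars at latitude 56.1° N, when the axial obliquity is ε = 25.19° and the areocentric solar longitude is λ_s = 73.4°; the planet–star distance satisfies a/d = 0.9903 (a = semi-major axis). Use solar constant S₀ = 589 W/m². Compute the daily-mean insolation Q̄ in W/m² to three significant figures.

Q̄ ≈ 213 W/m²

sin δ = sin 25.19° × sin 73.4° = 0.40788, so δ = +24.072°.
cos H₀ = −tan(+56.1°) tan(+24.072°) = -0.6648, H₀ = 2.2980 rad.
Bracket: H₀ sin φ sin δ + cos φ cos δ sin H₀ = 2.2980×0.83001×0.40788 + 0.55775×0.91303×0.74701 = 0.777975 + 0.380409 = 1.158384.
Inverse-square distance factor (a/d)² = 0.9903² = 0.980694.
Q̄ = (S₀/π) × 0.980694 × [bracket] = (589/π) × 0.980694 × 1.158384 = 213.0 W/m².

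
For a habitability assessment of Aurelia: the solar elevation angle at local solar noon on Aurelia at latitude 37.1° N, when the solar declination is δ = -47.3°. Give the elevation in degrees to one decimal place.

At local noon the hour angle is zero, so the zenith angle equals |φ − δ| = |+37.1° − (-47.300°)| = 84.400°.
Elevation = 90° − 84.400° = 5.6°.

5.6°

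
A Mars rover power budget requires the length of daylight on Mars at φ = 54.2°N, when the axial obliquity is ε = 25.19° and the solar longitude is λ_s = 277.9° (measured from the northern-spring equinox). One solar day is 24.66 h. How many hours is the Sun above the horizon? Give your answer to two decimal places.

6.83 h

Solar declination: sin δ = sin ε · sin λ_s = sin 25.19° × sin 277.9° = -0.42158, so δ = -24.935°.
cos H₀ = −tan φ · tan δ = −tan(+54.2°) × tan(-24.935°) = 0.6446, so H₀ = 0.8703 rad = 49.86°.
Daylight = 2H₀/(2π) × 24.66 h = (0.8703/π) × 24.66 = 6.83 h.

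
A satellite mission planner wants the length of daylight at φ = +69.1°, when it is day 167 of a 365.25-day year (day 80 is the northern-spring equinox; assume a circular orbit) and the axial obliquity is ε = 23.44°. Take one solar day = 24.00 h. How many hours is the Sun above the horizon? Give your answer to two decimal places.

Solar longitude: λ_s = 360° × (167 − 80)/365.25 = 85.749°.
sin δ = sin 23.44° × sin 85.749° = 0.39669, so δ = +23.372°.
Sunrise equation: cos H₀ = −tan φ · tan δ = -1.1317 ≤ −1, so the Sun never sets (polar day) and H₀ = π.
Daylight = 2H₀/(2π) × 24.00 h = (3.1416/π) × 24.00 = 24.00 h.

24.00 h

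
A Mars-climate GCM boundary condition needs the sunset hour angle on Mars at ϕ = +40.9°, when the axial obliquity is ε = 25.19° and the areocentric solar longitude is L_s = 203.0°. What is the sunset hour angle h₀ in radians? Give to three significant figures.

h₀ = 1.42 rad

sin δ = sin 25.19° × sin 203.0° = -0.16630, so δ = -9.573°.
cos h₀ = −tan ϕ · tan δ = −tan(+40.9°) × tan(-9.573°) = 0.1461, so h₀ = 1.4242 rad = 81.60°.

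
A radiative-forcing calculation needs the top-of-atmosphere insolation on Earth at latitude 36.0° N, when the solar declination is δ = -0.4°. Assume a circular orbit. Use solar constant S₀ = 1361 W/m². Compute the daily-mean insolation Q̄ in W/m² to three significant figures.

cos H₀ = −tan(+36.0°) tan(-0.400°) = 0.0051, H₀ = 1.5657 rad.
Bracket: H₀ sin φ sin δ + cos φ cos δ sin H₀ = 1.5657×0.58779×-0.00698 + 0.80902×0.99998×0.99999 = -0.006424 + 0.808996 = 0.802572.
Q̄ = (S₀/π) × [bracket] = (1361/π) × 0.802572 = 347.7 W/m².

Q̄ ≈ 348 W/m²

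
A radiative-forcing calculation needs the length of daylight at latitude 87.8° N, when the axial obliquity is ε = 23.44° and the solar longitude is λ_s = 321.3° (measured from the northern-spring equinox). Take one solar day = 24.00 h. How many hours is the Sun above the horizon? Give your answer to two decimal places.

Solar declination: sin δ = sin ε · sin λ_s = sin 23.44° × sin 321.3° = -0.24871, so δ = -14.401°.
cos H₀ = −tan φ · tan δ = 6.6843 ≥ 1, so the Sun never rises (polar night) and H₀ = 0.
Daylight = 2H₀/(2π) × 24.00 h = (0.0000/π) × 24.00 = 0.00 h.

0.00 h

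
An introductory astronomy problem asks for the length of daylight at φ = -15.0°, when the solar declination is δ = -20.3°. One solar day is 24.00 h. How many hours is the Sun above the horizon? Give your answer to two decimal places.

12.76 h

cos H₀ = −tan φ · tan δ = −tan(-15.0°) × tan(-20.300°) = -0.0991, so H₀ = 1.6701 rad = 95.69°.
Daylight = 2H₀/(2π) × 24.00 h = (1.6701/π) × 24.00 = 12.76 h.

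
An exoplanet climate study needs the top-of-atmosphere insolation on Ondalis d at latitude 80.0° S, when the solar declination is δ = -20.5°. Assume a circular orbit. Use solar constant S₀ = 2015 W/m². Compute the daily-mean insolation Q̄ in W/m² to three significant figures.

cos H₀ = −tan(-80.0°) tan(-20.500°) = -2.1204 ≤ −1 ⇒ polar day, H₀ = π.
Bracket: H₀ sin φ sin δ + cos φ cos δ sin H₀ = 3.1416×-0.98481×-0.35021 + 0.17365×0.93667×0.00000 = 1.083507 + 0.000000 = 1.083507.
Q̄ = (S₀/π) × [bracket] = (2015/π) × 1.083507 = 695.0 W/m².

Q̄ ≈ 695 W/m²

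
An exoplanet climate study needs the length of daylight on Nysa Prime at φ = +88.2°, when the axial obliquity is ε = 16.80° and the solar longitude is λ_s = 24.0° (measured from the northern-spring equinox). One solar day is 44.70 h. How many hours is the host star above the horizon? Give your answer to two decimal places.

44.70 h

Solar declination: sin δ = sin ε · sin λ_s = sin 16.80° × sin 24.0° = 0.11756, so δ = +6.751°.
Sunrise equation: cos H₀ = −tan φ · tan δ = -3.7669 ≤ −1, so the host star never sets (polar day) and H₀ = π.
Daylight = 2H₀/(2π) × 44.70 h = (3.1416/π) × 44.70 = 44.70 h.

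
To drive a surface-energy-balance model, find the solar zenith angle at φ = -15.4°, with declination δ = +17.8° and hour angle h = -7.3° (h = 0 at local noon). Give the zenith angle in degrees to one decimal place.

θ_z = 34.0°

cos θ_z = sin φ sin δ + cos φ cos δ cos h = -0.081179 + 0.910503 = 0.829324.
θ_z = arccos(0.829324) = 34.0°.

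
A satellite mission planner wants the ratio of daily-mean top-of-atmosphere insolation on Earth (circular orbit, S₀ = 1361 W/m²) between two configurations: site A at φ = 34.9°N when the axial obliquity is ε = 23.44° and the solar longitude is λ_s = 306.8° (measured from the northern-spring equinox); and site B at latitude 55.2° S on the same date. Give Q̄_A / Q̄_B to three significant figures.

Q̄_A / Q̄_B ≈ 0.504

— Configuration A (φ=+34.9°):
Solar declination: sin δ = sin ε · sin λ_s = sin 23.44° × sin 306.8° = -0.31852, so δ = -18.574°.
cos H₀ = −tan(+34.9°) tan(-18.574°) = 0.2344, H₀ = 1.3342 rad.
Bracket: H₀ sin φ sin δ + cos φ cos δ sin H₀ = 1.3342×0.57215×-0.31852 + 0.82015×0.94792×0.97214 = -0.243146 + 0.755777 = 0.512631.
Q̄ = (S₀/π) × [bracket] = (1361/π) × 0.512631 = 222.08 W/m².
— Configuration B (φ=-55.2°):
cos H₀ = −tan(-55.2°) tan(-18.574°) = -0.4835, H₀ = 2.0754 rad.
Bracket: H₀ sin φ sin δ + cos φ cos δ sin H₀ = 2.0754×-0.82115×-0.31852 + 0.57071×0.94792×0.87536 = 0.542826 + 0.473559 = 1.016385.
Q̄ = (S₀/π) × [bracket] = (1361/π) × 1.016385 = 440.32 W/m².
Ratio Q̄_A / Q̄_B = 222.08 / 440.32 = 0.5044.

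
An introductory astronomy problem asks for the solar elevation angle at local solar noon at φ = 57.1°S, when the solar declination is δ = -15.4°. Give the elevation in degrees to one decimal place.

At local noon the hour angle is zero, so the zenith angle equals |φ − δ| = |-57.1° − (-15.400°)| = 41.700°.
Elevation = 90° − 41.700° = 48.3°.

48.3°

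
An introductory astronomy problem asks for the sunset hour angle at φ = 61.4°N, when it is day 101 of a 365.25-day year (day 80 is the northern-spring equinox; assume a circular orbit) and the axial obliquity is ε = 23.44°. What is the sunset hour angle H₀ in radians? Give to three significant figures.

Solar longitude: λ_s = 360° × (101 − 80)/365.25 = 20.698°.
sin δ = sin 23.44° × sin 20.698° = 0.14060, so δ = +8.082°.
cos H₀ = −tan φ · tan δ = −tan(+61.4°) × tan(+8.082°) = -0.2605, so H₀ = 1.8343 rad = 105.10°.

H₀ = 1.83 rad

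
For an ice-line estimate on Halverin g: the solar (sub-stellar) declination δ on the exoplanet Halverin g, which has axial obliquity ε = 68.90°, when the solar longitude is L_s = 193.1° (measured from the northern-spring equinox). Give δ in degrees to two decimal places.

sin δ = sin ε · sin L_s = sin 68.90° × sin 193.1° = -0.211455.
δ = arcsin(-0.211455) = -12.21°.

δ = -12.21°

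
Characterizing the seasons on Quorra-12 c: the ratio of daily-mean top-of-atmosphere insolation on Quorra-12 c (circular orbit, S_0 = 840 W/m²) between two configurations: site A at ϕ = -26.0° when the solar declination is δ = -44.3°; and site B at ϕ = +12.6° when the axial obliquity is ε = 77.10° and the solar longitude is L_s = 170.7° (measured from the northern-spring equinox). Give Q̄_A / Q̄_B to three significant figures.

— Configuration A (ϕ=-26.0°):
cos h₀ = −tan(-26.0°) tan(-44.300°) = -0.4760, h₀ = 2.0668 rad.
Bracket: h₀ sin ϕ sin δ + cos ϕ cos δ sin h₀ = 2.0668×-0.43837×-0.69842 + 0.89879×0.71569×0.87947 = 0.632785 + 0.565723 = 1.198508.
Q̄ = (S_0/π) × [bracket] = (840/π) × 1.198508 = 320.46 W/m².
— Configuration B (ϕ=+12.6°):
Solar declination: sin δ = sin ε · sin L_s = sin 77.10° × sin 170.7° = 0.15753, so δ = +9.063°.
cos h₀ = −tan(+12.6°) tan(+9.063°) = -0.0357, h₀ = 1.6065 rad.
Bracket: h₀ sin ϕ sin δ + cos ϕ cos δ sin h₀ = 1.6065×0.21814×0.15753 + 0.97592×0.98751×0.99936 = 0.055205 + 0.963114 = 1.018319.
Q̄ = (S_0/π) × [bracket] = (840/π) × 1.018319 = 272.28 W/m².
Ratio Q̄_A / Q̄_B = 320.46 / 272.28 = 1.177.

Q̄_A / Q̄_B ≈ 1.18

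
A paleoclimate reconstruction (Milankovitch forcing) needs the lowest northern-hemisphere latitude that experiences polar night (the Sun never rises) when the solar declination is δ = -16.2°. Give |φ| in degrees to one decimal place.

|φ| = 73.8°

Polar night requires cos H₀ = −tan φ tan δ ≥ 1, i.e. tan φ tan δ ≤ −1.
The boundary is |tan φ| · |tan δ| = 1, so |φ| = 90° − |δ| = 90° − 16.2° = 73.8° in the northern hemisphere.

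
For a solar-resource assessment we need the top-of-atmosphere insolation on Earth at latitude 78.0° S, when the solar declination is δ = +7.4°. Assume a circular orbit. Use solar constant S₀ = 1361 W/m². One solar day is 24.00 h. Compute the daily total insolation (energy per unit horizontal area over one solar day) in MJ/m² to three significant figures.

1.80 MJ/m²

cos H₀ = −tan(-78.0°) tan(+7.400°) = 0.6110, H₀ = 0.9134 rad.
Bracket: H₀ sin φ sin δ + cos φ cos δ sin H₀ = 0.9134×-0.97815×0.12880 + 0.20791×0.99167×0.79161 = -0.115075 + 0.163213 = 0.048138.
Q̄ = (S₀/π) × [bracket] = (1361/π) × 0.048138 = 20.854 W/m².
Daily total = Q̄ × 24.00 h × 3600 s/h = 20.854 × 24.00 × 3600 / 10⁶ = 1.802 MJ/m².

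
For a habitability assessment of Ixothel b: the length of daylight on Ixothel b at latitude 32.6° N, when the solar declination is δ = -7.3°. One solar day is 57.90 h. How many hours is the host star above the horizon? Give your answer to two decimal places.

27.44 h

cos h₀ = −tan ϕ · tan δ = −tan(+32.6°) × tan(-7.300°) = 0.0819, so h₀ = 1.4888 rad = 85.30°.
Daylight = 2h₀/(2π) × 57.90 h = (1.4888/π) × 57.90 = 27.44 h.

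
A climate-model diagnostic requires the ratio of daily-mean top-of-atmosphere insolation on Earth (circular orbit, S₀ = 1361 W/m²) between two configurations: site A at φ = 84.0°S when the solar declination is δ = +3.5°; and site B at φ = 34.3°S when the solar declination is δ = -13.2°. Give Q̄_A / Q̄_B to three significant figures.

— Configuration A (φ=-84.0°):
cos H₀ = −tan(-84.0°) tan(+3.500°) = 0.5819, H₀ = 0.9497 rad.
Bracket: H₀ sin φ sin δ + cos φ cos δ sin H₀ = 0.9497×-0.99452×0.06105 + 0.10453×0.99813×0.81324 = -0.057661 + 0.084849 = 0.027188.
Q̄ = (S₀/π) × [bracket] = (1361/π) × 0.027188 = 11.778 W/m².
— Configuration B (φ=-34.3°):
cos H₀ = −tan(-34.3°) tan(-13.200°) = -0.1600, H₀ = 1.7315 rad.
Bracket: H₀ sin φ sin δ + cos φ cos δ sin H₀ = 1.7315×-0.56353×-0.22835 + 0.82610×0.97358×0.98712 = 0.222813 + 0.793915 = 1.016728.
Q̄ = (S₀/π) × [bracket] = (1361/π) × 1.016728 = 440.47 W/m².
Ratio Q̄_A / Q̄_B = 11.778 / 440.47 = 0.02674.

Q̄_A / Q̄_B ≈ 0.0267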